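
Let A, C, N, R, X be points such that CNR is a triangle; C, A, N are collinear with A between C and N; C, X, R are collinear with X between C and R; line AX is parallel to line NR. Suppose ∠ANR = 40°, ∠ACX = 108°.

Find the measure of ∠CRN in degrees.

∠CRN = 32°

1. ∠CNR = 40°  [A on ray NC]
2. ∠NCR = 108°  [A on CN, X on CR]
3. ∠CRN = 32°  [△CNR]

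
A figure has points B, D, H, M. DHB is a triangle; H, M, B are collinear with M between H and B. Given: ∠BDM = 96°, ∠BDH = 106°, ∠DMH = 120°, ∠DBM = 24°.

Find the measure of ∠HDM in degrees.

∠HDM = 10°

1. ∠DBH = 24°  [M on ray BH]
2. ∠BHD = 50°  [△DHB]
3. ∠DHM = 50°  [M on ray HB]
4. ∠HDM = 10°  [△DHM]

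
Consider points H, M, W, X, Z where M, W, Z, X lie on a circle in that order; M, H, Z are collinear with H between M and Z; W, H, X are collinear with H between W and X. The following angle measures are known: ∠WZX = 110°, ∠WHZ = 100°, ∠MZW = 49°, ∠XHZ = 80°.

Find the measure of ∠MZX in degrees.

1. ∠WMX = 70°  [cyclic MWZX, opposite ∠M+∠Z]
2. ∠MXW = 49°  [same arc MW]
3. ∠MWX = 61°  [△MWX]
4. ∠MZX = 61°  [same arc MX]

∠MZX = 61°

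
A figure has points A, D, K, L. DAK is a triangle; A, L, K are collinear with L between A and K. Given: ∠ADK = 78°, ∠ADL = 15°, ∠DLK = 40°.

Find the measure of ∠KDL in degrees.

1. ∠ALD = 140°  [linear pair at L on AK]
2. ∠DAL = 25°  [△DAL]
3. ∠DAK = 25°  [L on ray AK]
4. ∠AKD = 77°  [△DAK]
5. ∠DKL = 77°  [L on ray KA]
6. ∠KDL = 63°  [△DLK]

∠KDL = 63°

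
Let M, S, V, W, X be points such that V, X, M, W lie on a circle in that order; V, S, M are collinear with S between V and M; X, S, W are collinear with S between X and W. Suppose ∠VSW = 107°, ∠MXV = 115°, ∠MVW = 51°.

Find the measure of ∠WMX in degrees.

∠WMX = 86°

1. ∠MSW = 73°  [linear pair at S on VM]
2. ∠MWV = 65°  [cyclic VXMW, opposite ∠X+∠W]
3. ∠MXW = 51°  [same arc MW]
4. ∠VMW = 64°  [△VMW]
5. ∠MWX = 43°  [△MSW]
6. ∠WMX = 86°  [△XMW]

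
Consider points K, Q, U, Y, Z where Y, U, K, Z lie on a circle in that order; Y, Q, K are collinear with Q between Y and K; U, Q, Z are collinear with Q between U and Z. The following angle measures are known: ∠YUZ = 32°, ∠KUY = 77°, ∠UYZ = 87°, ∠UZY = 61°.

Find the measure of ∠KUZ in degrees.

∠KUZ = 45°

1. ∠YKZ = 32°  [same arc YZ]
2. ∠KZY = 103°  [cyclic YUKZ, opposite ∠U+∠Z]
3. ∠KYZ = 45°  [△YKZ]
4. ∠KUZ = 45°  [same arc KZ]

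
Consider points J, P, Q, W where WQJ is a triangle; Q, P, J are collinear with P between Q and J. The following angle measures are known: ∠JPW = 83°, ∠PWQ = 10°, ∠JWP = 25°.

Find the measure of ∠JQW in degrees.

1. ∠QPW = 97°  [linear pair at P on QJ]
2. ∠PQW = 73°  [△WQP]
3. ∠JQW = 73°  [P on ray QJ]

∠JQW = 73°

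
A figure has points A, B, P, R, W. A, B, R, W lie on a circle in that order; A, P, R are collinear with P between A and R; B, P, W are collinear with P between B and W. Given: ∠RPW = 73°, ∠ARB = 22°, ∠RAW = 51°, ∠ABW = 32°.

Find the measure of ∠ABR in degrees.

1. ∠APB = 73°  [vertical angles at P]
2. ∠BAR = 75°  [△APB]
3. ∠ABR = 83°  [△ABR]

∠ABR = 83°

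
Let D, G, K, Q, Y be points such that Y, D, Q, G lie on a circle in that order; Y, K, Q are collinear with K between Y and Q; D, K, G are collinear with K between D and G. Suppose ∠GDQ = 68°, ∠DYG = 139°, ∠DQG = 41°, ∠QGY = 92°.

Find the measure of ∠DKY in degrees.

∠DKY = 89°

1. ∠GYQ = 68°  [same arc QG]
2. ∠DGQ = 71°  [△DQG]
3. ∠GQY = 20°  [△YQG]
4. ∠DYQ = 71°  [same arc DQ]
5. ∠GDY = 20°  [same arc YG]
6. ∠DKY = 89°  [△YKD]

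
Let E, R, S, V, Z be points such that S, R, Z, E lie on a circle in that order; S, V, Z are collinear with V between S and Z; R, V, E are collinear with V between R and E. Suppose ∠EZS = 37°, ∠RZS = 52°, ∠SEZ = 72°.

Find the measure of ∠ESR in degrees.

∠ESR = 91°

1. ∠ERS = 37°  [same arc SE]
2. ∠RES = 52°  [same arc SR]
3. ∠ESR = 91°  [△SRE]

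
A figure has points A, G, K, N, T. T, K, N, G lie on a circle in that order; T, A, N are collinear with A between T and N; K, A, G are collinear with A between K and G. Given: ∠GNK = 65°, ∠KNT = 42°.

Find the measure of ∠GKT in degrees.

∠GKT = 23°

1. ∠GTK = 115°  [cyclic TKNG, opposite ∠T+∠N]
2. ∠KGT = 42°  [same arc TK]
3. ∠GKT = 23°  [△TKG]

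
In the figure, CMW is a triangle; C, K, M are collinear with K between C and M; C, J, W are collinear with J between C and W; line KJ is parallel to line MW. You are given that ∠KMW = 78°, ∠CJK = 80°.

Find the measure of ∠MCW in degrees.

1. ∠CMW = 78°  [K on ray MC]
2. ∠CWM = 80°  [KJ∥MW, corresponding at J]
3. ∠MCW = 22°  [△CMW]

∠MCW = 22°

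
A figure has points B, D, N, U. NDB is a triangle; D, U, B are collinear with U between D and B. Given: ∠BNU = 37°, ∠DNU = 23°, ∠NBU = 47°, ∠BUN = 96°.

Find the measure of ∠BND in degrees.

∠BND = 60°

1. ∠DBN = 47°  [U on ray BD]
2. ∠DUN = 84°  [linear pair at U on DB]
3. ∠NDU = 73°  [△NDU]
4. ∠BDN = 73°  [U on ray DB]
5. ∠BND = 60°  [△NDB]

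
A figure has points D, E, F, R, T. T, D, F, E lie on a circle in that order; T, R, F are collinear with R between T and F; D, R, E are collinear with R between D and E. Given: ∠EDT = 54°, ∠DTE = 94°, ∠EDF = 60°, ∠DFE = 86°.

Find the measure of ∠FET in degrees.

1. ∠EFT = 54°  [same arc TE]
2. ∠ETF = 60°  [same arc FE]
3. ∠FET = 66°  [△TFE]

∠FET = 66°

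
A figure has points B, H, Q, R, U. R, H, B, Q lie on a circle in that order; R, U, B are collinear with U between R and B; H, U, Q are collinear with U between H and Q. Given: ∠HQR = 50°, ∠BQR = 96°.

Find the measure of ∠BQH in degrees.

∠BQH = 46°

1. ∠HBR = 50°  [same arc RH]
2. ∠BHR = 84°  [cyclic RHBQ, opposite ∠H+∠Q]
3. ∠BRH = 46°  [△RHB]
4. ∠BQH = 46°  [same arc HB]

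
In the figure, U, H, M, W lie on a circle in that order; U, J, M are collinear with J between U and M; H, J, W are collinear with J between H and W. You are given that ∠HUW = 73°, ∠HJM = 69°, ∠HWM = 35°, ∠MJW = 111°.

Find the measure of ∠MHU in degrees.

1. ∠HMW = 107°  [cyclic UHMW, opposite ∠U+∠M]
2. ∠HUM = 35°  [same arc HM]
3. ∠MHW = 38°  [△HMW]
4. ∠HMU = 73°  [△HJM]
5. ∠MHU = 72°  [△UHM]

∠MHU = 72°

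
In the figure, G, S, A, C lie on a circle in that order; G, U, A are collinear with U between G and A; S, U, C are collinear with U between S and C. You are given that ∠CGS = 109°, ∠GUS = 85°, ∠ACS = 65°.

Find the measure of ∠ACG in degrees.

∠ACG = 106°

1. ∠CAS = 71°  [cyclic GSAC, opposite ∠G+∠A]
2. ∠AUC = 85°  [vertical angles at U]
3. ∠ASC = 44°  [△SAC]
4. ∠CAG = 30°  [△AUC]
5. ∠AGC = 44°  [same arc AC]
6. ∠ACG = 106°  [△GAC]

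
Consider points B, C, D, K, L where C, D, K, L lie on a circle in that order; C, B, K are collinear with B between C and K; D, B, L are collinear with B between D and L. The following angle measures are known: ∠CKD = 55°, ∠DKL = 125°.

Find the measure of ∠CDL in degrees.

∠CDL = 70°

1. ∠CLD = 55°  [same arc CD]
2. ∠DCL = 55°  [cyclic CDKL, opposite ∠C+∠K]
3. ∠CDL = 70°  [△CDL]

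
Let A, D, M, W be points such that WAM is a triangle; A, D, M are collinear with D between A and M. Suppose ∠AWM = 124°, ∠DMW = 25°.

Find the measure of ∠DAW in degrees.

∠DAW = 31°

1. ∠AMW = 25°  [D on ray MA]
2. ∠MAW = 31°  [△WAM]
3. ∠DAW = 31°  [D on ray AM]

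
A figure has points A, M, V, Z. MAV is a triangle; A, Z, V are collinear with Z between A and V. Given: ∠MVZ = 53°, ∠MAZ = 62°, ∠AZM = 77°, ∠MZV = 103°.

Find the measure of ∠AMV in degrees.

∠AMV = 65°

1. ∠AVM = 53°  [Z on ray VA]
2. ∠MAV = 62°  [Z on ray AV]
3. ∠AMV = 65°  [△MAV]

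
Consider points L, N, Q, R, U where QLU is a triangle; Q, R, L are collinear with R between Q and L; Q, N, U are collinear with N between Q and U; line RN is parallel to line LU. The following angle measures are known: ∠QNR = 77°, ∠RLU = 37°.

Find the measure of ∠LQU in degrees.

1. ∠LUQ = 77°  [RN∥LU, corresponding at N]
2. ∠QLU = 37°  [R on ray LQ]
3. ∠LQU = 66°  [△QLU]

∠LQU = 66°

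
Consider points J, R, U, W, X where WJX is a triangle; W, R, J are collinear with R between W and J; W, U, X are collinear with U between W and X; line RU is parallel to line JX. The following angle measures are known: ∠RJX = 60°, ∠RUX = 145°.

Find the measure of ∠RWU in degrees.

1. ∠WJX = 60°  [R on ray JW]
2. ∠RUW = 35°  [linear pair at U on WX]
3. ∠URW = 60°  [RU∥JX, corresponding at R]
4. ∠RWU = 85°  [△WRU]

∠RWU = 85°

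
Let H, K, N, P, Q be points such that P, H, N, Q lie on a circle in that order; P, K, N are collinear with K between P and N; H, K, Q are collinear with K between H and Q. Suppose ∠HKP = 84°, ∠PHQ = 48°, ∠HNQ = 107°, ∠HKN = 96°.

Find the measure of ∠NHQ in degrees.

∠NHQ = 25°

1. ∠NKQ = 84°  [vertical angles at K]
2. ∠PNQ = 48°  [same arc PQ]
3. ∠HQN = 48°  [△NKQ]
4. ∠NHQ = 25°  [△HNQ]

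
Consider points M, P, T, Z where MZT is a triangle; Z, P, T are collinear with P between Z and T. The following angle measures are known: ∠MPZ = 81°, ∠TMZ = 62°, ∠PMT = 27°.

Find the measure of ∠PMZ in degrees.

1. ∠MPT = 99°  [linear pair at P on ZT]
2. ∠MTP = 54°  [△MPT]
3. ∠MTZ = 54°  [P on ray TZ]
4. ∠MZT = 64°  [△MZT]
5. ∠MZP = 64°  [P on ray ZT]
6. ∠PMZ = 35°  [△MZP]

∠PMZ = 35°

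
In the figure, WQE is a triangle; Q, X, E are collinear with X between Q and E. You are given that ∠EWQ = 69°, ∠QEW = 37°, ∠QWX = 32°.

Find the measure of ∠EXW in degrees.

1. ∠EQW = 74°  [△WQE]
2. ∠WQX = 74°  [X on ray QE]
3. ∠QXW = 74°  [△WQX]
4. ∠EXW = 106°  [linear pair at X on QE]

∠EXW = 106°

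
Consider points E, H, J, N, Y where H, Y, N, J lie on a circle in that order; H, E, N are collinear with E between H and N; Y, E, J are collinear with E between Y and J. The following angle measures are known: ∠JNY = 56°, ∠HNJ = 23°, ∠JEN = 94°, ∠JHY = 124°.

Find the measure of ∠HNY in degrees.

∠HNY = 33°

1. ∠HYJ = 23°  [same arc HJ]
2. ∠HJY = 33°  [△HYJ]
3. ∠HNY = 33°  [same arc HY]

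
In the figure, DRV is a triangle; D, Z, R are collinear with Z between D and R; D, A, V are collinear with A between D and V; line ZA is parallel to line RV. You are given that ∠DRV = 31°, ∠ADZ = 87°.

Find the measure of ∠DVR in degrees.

∠DVR = 62°

1. ∠AZD = 31°  [ZA∥RV, corresponding at Z]
2. ∠DAZ = 62°  [△DZA]
3. ∠DVR = 62°  [ZA∥RV, corresponding at A]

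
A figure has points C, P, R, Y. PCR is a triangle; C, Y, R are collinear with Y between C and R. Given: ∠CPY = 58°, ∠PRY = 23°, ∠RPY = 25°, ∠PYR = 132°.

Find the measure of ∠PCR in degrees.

∠PCR = 74°

1. ∠CYP = 48°  [linear pair at Y on CR]
2. ∠PCY = 74°  [△PCY]
3. ∠PCR = 74°  [Y on ray CR]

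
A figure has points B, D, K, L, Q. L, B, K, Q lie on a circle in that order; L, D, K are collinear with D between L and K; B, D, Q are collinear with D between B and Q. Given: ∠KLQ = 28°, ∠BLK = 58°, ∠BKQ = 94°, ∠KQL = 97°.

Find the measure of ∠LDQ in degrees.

∠LDQ = 113°

1. ∠LKQ = 55°  [△LKQ]
2. ∠BQK = 58°  [same arc BK]
3. ∠KDQ = 67°  [△KDQ]
4. ∠LDQ = 113°  [linear pair at D on LK]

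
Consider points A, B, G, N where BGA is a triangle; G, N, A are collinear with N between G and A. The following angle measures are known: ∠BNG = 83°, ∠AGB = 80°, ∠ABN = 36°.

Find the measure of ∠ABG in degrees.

∠ABG = 53°

1. ∠ANB = 97°  [linear pair at N on GA]
2. ∠BAN = 47°  [△BNA]
3. ∠BAG = 47°  [N on ray AG]
4. ∠ABG = 53°  [△BGA]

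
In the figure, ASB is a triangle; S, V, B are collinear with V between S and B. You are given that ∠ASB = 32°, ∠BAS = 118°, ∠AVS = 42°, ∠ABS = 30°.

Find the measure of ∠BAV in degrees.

1. ∠AVB = 138°  [linear pair at V on SB]
2. ∠ABV = 30°  [V on ray BS]
3. ∠BAV = 12°  [△AVB]

∠BAV = 12°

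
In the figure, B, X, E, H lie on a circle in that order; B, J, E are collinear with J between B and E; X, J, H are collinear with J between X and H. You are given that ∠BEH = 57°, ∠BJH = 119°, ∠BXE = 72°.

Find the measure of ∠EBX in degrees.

∠EBX = 62°

1. ∠BXH = 57°  [same arc BH]
2. ∠EJX = 119°  [vertical angles at J]
3. ∠BJX = 61°  [linear pair at J on BE]
4. ∠EBX = 62°  [△BJX]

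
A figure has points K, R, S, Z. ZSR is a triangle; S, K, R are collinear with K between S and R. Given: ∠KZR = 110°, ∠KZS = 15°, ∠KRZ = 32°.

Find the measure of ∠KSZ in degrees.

1. ∠RKZ = 38°  [△ZKR]
2. ∠SKZ = 142°  [linear pair at K on SR]
3. ∠KSZ = 23°  [△ZSK]

∠KSZ = 23°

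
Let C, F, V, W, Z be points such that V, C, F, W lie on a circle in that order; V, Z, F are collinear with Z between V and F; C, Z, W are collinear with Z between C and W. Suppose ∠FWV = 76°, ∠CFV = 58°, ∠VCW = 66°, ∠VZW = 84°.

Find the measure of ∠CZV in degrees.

∠CZV = 96°

1. ∠FCV = 104°  [cyclic VCFW, opposite ∠C+∠W]
2. ∠CVF = 18°  [△VCF]
3. ∠CZV = 96°  [△VZC]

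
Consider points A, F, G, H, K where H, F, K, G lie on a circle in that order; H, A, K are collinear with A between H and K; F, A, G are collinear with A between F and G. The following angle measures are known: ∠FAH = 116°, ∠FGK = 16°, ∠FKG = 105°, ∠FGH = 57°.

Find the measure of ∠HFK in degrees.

∠HFK = 107°

1. ∠FHK = 16°  [same arc FK]
2. ∠FKH = 57°  [same arc HF]
3. ∠HFK = 107°  [△HFK]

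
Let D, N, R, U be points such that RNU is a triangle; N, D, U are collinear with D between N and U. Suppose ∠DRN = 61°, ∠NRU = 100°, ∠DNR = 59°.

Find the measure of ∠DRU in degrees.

∠DRU = 39°

1. ∠NDR = 60°  [△RND]
2. ∠RNU = 59°  [D on ray NU]
3. ∠RDU = 120°  [linear pair at D on NU]
4. ∠NUR = 21°  [△RNU]
5. ∠DUR = 21°  [D on ray UN]
6. ∠DRU = 39°  [△RDU]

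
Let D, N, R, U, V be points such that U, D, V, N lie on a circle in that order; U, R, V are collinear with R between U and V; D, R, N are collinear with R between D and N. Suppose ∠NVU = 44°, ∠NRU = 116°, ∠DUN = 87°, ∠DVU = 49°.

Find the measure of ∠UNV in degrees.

1. ∠NDU = 44°  [same arc UN]
2. ∠DNU = 49°  [△UDN]
3. ∠NUV = 15°  [△URN]
4. ∠UNV = 121°  [△UVN]

∠UNV = 121°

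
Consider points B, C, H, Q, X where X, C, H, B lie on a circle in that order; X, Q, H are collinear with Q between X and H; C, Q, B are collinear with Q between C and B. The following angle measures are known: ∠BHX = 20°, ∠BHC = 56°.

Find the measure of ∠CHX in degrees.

∠CHX = 36°

1. ∠BCX = 20°  [same arc XB]
2. ∠BXC = 124°  [cyclic XCHB, opposite ∠X+∠H]
3. ∠CBX = 36°  [△XCB]
4. ∠CHX = 36°  [same arc XC]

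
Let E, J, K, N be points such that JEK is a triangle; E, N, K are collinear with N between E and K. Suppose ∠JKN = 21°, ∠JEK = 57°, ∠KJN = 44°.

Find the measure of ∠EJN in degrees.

1. ∠JNK = 115°  [△JNK]
2. ∠JEN = 57°  [N on ray EK]
3. ∠ENJ = 65°  [linear pair at N on EK]
4. ∠EJN = 58°  [△JEN]

∠EJN = 58°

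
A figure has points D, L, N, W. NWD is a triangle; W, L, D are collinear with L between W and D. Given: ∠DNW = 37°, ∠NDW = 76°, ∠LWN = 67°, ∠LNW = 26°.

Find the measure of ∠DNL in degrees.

1. ∠LDN = 76°  [L on ray DW]
2. ∠NLW = 87°  [△NWL]
3. ∠DLN = 93°  [linear pair at L on WD]
4. ∠DNL = 11°  [△NLD]

∠DNL = 11°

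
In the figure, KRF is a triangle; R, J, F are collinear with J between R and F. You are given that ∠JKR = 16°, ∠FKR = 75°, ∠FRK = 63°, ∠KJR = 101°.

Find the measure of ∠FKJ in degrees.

∠FKJ = 59°

1. ∠KFR = 42°  [△KRF]
2. ∠FJK = 79°  [linear pair at J on RF]
3. ∠JFK = 42°  [J on ray FR]
4. ∠FKJ = 59°  [△KJF]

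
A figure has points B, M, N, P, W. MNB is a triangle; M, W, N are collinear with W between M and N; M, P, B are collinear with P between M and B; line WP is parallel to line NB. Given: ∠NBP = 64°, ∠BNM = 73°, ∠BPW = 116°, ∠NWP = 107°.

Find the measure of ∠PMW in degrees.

1. ∠MBN = 64°  [P on ray BM]
2. ∠BMN = 43°  [△MNB]
3. ∠PMW = 43°  [W on MN, P on MB]

∠PMW = 43°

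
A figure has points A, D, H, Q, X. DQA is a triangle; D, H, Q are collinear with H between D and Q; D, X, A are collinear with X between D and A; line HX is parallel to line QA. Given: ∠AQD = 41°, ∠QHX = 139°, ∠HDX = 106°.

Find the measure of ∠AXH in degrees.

1. ∠DHX = 41°  [HX∥QA, corresponding at H]
2. ∠DXH = 33°  [△DHX]
3. ∠AXH = 147°  [linear pair at X on DA]

∠AXH = 147°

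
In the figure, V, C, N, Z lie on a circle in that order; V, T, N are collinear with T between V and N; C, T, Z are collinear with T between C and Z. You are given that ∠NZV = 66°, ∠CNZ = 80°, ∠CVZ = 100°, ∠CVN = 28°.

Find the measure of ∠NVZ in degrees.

∠NVZ = 72°

1. ∠CZN = 28°  [same arc CN]
2. ∠NCZ = 72°  [△CNZ]
3. ∠NVZ = 72°  [same arc NZ]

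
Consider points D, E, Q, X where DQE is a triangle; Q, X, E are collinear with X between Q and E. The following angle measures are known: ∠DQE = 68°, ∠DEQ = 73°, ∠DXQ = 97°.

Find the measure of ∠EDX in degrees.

1. ∠DEX = 73°  [X on ray EQ]
2. ∠DXE = 83°  [linear pair at X on QE]
3. ∠EDX = 24°  [△DXE]

∠EDX = 24°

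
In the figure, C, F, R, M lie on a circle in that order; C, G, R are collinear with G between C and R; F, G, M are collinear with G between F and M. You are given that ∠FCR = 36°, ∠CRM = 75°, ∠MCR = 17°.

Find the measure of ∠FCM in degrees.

∠FCM = 53°

1. ∠FMR = 36°  [same arc FR]
2. ∠MFR = 17°  [same arc RM]
3. ∠FRM = 127°  [△FRM]
4. ∠FCM = 53°  [cyclic CFRM, opposite ∠C+∠R]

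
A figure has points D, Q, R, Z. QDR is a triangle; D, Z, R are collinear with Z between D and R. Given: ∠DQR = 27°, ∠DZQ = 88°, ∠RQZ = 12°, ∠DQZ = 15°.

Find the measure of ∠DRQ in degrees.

∠DRQ = 76°

1. ∠QZR = 92°  [linear pair at Z on DR]
2. ∠QRZ = 76°  [△QZR]
3. ∠DRQ = 76°  [Z on ray RD]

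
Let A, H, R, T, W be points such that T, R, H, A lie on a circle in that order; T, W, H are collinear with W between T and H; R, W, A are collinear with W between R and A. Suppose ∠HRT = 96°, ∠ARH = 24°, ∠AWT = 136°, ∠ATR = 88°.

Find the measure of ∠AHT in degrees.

1. ∠HAT = 84°  [cyclic TRHA, opposite ∠R+∠A]
2. ∠ATH = 24°  [same arc HA]
3. ∠AHT = 72°  [△THA]

∠AHT = 72°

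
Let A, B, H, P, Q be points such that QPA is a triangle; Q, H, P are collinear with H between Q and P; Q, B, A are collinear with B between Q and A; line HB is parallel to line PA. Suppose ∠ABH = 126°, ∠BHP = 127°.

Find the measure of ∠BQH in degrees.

∠BQH = 73°

1. ∠HBQ = 54°  [linear pair at B on QA]
2. ∠BHQ = 53°  [linear pair at H on QP]
3. ∠BQH = 73°  [△QHB]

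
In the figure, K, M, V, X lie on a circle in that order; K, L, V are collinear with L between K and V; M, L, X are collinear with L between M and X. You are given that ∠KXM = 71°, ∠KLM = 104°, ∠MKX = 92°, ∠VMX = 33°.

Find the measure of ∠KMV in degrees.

1. ∠KVM = 71°  [same arc KM]
2. ∠KMX = 17°  [△KMX]
3. ∠MKV = 59°  [△KLM]
4. ∠KMV = 50°  [△KMV]

∠KMV = 50°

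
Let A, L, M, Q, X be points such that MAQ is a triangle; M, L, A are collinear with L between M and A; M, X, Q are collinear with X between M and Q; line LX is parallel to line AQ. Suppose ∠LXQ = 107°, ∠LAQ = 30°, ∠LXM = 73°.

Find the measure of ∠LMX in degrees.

1. ∠MAQ = 30°  [L on ray AM]
2. ∠AQM = 73°  [LX∥AQ, corresponding at X]
3. ∠AMQ = 77°  [△MAQ]
4. ∠LMX = 77°  [L on MA, X on MQ]

∠LMX = 77°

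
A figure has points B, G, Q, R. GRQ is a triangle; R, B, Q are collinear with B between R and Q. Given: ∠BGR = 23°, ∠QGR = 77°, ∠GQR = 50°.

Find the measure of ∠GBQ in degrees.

∠GBQ = 76°

1. ∠GRQ = 53°  [△GRQ]
2. ∠BRG = 53°  [B on ray RQ]
3. ∠GBR = 104°  [△GRB]
4. ∠GBQ = 76°  [linear pair at B on RQ]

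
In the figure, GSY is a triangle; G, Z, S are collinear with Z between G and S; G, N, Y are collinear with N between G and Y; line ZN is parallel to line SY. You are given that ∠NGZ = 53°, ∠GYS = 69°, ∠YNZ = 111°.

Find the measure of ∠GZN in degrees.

1. ∠SGY = 53°  [Z on GS, N on GY]
2. ∠GSY = 58°  [△GSY]
3. ∠GZN = 58°  [ZN∥SY, corresponding at Z]

∠GZN = 58°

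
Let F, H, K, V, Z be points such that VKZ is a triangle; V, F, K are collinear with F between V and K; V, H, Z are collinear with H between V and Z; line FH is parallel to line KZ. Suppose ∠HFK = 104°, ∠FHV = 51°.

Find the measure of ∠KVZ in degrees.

∠KVZ = 53°

1. ∠HFV = 76°  [linear pair at F on VK]
2. ∠FVH = 53°  [△VFH]
3. ∠KVZ = 53°  [F on VK, H on VZ]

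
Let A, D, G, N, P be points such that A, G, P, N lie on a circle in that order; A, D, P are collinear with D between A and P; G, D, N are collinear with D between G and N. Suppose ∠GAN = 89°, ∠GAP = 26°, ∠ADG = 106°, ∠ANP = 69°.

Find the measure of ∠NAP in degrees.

1. ∠GPN = 91°  [cyclic AGPN, opposite ∠A+∠P]
2. ∠GNP = 26°  [same arc GP]
3. ∠NGP = 63°  [△GPN]
4. ∠NAP = 63°  [same arc PN]

∠NAP = 63°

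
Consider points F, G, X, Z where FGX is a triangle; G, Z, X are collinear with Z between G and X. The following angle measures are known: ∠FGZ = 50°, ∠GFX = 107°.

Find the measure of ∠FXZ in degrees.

1. ∠FGX = 50°  [Z on ray GX]
2. ∠FXG = 23°  [△FGX]
3. ∠FXZ = 23°  [Z on ray XG]

∠FXZ = 23°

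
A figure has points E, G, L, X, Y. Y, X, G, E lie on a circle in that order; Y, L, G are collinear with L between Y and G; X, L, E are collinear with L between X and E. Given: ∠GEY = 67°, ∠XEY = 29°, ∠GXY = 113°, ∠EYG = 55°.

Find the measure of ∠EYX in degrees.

∠EYX = 93°

1. ∠EGY = 58°  [△YGE]
2. ∠EXY = 58°  [same arc YE]
3. ∠EYX = 93°  [△YXE]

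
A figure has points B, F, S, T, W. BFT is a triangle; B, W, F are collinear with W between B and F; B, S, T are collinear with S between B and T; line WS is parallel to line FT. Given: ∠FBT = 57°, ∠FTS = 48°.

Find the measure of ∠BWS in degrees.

∠BWS = 75°

1. ∠BTF = 48°  [S on ray TB]
2. ∠BFT = 75°  [△BFT]
3. ∠BWS = 75°  [WS∥FT, corresponding at W]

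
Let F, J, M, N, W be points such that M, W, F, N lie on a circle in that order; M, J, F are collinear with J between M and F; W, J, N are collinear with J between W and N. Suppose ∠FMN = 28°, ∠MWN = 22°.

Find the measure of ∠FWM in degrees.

1. ∠MFN = 22°  [same arc MN]
2. ∠FNM = 130°  [△MFN]
3. ∠FWM = 50°  [cyclic MWFN, opposite ∠W+∠N]

∠FWM = 50°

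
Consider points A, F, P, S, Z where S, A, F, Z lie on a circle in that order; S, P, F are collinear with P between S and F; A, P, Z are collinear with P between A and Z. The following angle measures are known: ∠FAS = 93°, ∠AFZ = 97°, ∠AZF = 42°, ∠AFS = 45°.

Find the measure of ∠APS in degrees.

∠APS = 86°

1. ∠FAZ = 41°  [△AFZ]
2. ∠APF = 94°  [△APF]
3. ∠APS = 86°  [linear pair at P on SF]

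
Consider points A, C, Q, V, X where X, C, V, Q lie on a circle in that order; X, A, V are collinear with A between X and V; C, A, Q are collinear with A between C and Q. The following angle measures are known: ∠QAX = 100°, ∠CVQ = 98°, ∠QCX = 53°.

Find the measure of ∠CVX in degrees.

1. ∠CXQ = 82°  [cyclic XCVQ, opposite ∠X+∠V]
2. ∠CQX = 45°  [△XCQ]
3. ∠CVX = 45°  [same arc XC]

∠CVX = 45°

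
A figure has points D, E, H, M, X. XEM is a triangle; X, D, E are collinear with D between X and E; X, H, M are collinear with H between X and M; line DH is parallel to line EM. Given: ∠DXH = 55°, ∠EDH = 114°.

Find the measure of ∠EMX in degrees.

∠EMX = 59°

1. ∠HDX = 66°  [linear pair at D on XE]
2. ∠DHX = 59°  [△XDH]
3. ∠EMX = 59°  [DH∥EM, corresponding at H]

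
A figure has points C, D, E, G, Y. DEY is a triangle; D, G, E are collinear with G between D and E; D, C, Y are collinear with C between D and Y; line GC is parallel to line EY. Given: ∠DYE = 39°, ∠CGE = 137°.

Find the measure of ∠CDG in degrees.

∠CDG = 98°

1. ∠DCG = 39°  [GC∥EY, corresponding at C]
2. ∠CGD = 43°  [linear pair at G on DE]
3. ∠CDG = 98°  [△DGC]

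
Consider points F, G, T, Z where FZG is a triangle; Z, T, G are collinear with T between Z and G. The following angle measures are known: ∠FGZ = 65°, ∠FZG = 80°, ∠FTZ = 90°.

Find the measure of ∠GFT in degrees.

∠GFT = 25°

1. ∠FGT = 65°  [T on ray GZ]
2. ∠FTG = 90°  [linear pair at T on ZG]
3. ∠GFT = 25°  [△FTG]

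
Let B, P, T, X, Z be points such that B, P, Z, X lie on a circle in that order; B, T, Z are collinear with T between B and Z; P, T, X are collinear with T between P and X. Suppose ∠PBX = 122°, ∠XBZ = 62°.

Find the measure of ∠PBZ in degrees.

∠PBZ = 60°

1. ∠PZX = 58°  [cyclic BPZX, opposite ∠B+∠Z]
2. ∠XPZ = 62°  [same arc ZX]
3. ∠PXZ = 60°  [△PZX]
4. ∠PBZ = 60°  [same arc PZ]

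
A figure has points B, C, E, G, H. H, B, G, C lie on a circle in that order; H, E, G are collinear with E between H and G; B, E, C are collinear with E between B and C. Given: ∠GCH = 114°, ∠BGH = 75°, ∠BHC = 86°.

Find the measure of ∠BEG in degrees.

∠BEG = 58°

1. ∠GBH = 66°  [cyclic HBGC, opposite ∠B+∠C]
2. ∠BCH = 75°  [same arc HB]
3. ∠BHG = 39°  [△HBG]
4. ∠CBH = 19°  [△HBC]
5. ∠BEH = 122°  [△HEB]
6. ∠BEG = 58°  [linear pair at E on HG]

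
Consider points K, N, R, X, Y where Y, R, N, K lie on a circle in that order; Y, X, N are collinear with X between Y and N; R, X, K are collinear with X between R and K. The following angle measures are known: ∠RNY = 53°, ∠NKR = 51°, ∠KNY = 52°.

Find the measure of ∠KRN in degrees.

1. ∠RKY = 53°  [same arc YR]
2. ∠KRY = 52°  [same arc YK]
3. ∠KYR = 75°  [△YRK]
4. ∠KNR = 105°  [cyclic YRNK, opposite ∠Y+∠N]
5. ∠KRN = 24°  [△RNK]

∠KRN = 24°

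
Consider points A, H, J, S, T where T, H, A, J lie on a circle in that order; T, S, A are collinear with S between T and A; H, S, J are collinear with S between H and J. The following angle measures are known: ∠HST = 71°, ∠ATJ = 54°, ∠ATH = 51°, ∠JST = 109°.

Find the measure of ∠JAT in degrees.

∠JAT = 58°

1. ∠ASJ = 71°  [vertical angles at S]
2. ∠AJH = 51°  [same arc HA]
3. ∠JAT = 58°  [△ASJ]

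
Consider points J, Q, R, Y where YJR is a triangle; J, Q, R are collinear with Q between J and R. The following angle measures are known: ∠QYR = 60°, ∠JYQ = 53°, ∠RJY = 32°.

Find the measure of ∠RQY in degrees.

∠RQY = 85°

1. ∠QJY = 32°  [Q on ray JR]
2. ∠JQY = 95°  [△YJQ]
3. ∠RQY = 85°  [linear pair at Q on JR]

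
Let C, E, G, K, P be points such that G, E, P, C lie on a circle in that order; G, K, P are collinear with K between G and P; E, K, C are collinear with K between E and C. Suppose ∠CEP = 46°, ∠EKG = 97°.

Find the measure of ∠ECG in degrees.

∠ECG = 51°

1. ∠CGP = 46°  [same arc PC]
2. ∠CKP = 97°  [vertical angles at K]
3. ∠CKG = 83°  [linear pair at K on GP]
4. ∠ECG = 51°  [△GKC]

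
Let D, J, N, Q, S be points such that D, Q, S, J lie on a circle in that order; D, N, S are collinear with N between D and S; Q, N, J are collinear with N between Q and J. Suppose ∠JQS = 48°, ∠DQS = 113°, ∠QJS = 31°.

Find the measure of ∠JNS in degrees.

1. ∠JDS = 48°  [same arc SJ]
2. ∠DJS = 67°  [cyclic DQSJ, opposite ∠Q+∠J]
3. ∠DSJ = 65°  [△DSJ]
4. ∠JNS = 84°  [△SNJ]

∠JNS = 84°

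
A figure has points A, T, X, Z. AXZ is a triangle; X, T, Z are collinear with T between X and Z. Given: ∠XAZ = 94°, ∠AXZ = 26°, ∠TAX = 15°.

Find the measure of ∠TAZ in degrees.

∠TAZ = 79°

1. ∠AZX = 60°  [△AXZ]
2. ∠AXT = 26°  [T on ray XZ]
3. ∠ATX = 139°  [△AXT]
4. ∠AZT = 60°  [T on ray ZX]
5. ∠ATZ = 41°  [linear pair at T on XZ]
6. ∠TAZ = 79°  [△ATZ]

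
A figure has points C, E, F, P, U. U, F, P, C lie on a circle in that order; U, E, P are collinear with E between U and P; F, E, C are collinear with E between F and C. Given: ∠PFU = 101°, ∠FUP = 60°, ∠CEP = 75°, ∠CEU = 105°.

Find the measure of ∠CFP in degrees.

∠CFP = 56°

1. ∠FPU = 19°  [△UFP]
2. ∠FEP = 105°  [vertical angles at E]
3. ∠CFP = 56°  [△FEP]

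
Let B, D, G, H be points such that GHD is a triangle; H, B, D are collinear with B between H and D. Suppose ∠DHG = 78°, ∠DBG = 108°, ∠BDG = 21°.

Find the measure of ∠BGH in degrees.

1. ∠BHG = 78°  [B on ray HD]
2. ∠GBH = 72°  [linear pair at B on HD]
3. ∠BGH = 30°  [△GHB]

∠BGH = 30°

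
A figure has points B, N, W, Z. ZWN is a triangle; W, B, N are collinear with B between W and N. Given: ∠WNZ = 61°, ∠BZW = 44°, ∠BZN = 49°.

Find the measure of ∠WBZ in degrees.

∠WBZ = 110°

1. ∠BNZ = 61°  [B on ray NW]
2. ∠NBZ = 70°  [△ZBN]
3. ∠WBZ = 110°  [linear pair at B on WN]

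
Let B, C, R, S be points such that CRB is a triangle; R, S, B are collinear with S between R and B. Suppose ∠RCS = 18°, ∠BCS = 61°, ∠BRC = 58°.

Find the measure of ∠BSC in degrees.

∠BSC = 76°

1. ∠CRS = 58°  [S on ray RB]
2. ∠CSR = 104°  [△CRS]
3. ∠BSC = 76°  [linear pair at S on RB]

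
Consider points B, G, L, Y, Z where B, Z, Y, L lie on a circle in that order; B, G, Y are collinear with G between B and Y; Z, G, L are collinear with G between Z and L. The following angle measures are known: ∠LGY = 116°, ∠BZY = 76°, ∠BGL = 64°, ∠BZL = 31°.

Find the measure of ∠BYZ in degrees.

1. ∠BGZ = 116°  [vertical angles at G]
2. ∠YBZ = 33°  [△BGZ]
3. ∠BYZ = 71°  [△BZY]

∠BYZ = 71°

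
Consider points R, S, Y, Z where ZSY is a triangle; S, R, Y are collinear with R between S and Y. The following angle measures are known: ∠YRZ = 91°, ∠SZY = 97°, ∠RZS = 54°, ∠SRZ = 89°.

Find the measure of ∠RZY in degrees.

∠RZY = 43°

1. ∠RSZ = 37°  [△ZSR]
2. ∠YSZ = 37°  [R on ray SY]
3. ∠SYZ = 46°  [△ZSY]
4. ∠RYZ = 46°  [R on ray YS]
5. ∠RZY = 43°  [△ZRY]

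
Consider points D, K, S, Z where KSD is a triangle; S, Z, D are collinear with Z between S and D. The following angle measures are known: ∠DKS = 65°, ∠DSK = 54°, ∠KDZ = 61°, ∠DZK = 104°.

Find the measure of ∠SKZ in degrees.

∠SKZ = 50°

1. ∠KSZ = 54°  [Z on ray SD]
2. ∠KZS = 76°  [linear pair at Z on SD]
3. ∠SKZ = 50°  [△KSZ]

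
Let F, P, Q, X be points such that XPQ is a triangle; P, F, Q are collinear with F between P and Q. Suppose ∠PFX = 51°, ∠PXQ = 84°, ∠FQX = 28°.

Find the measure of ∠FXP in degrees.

∠FXP = 61°

1. ∠PQX = 28°  [F on ray QP]
2. ∠QPX = 68°  [△XPQ]
3. ∠FPX = 68°  [F on ray PQ]
4. ∠FXP = 61°  [△XPF]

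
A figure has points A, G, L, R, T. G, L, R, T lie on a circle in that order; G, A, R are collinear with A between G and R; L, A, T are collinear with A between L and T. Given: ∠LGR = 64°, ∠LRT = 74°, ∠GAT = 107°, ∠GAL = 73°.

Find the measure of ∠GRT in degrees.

∠GRT = 43°

1. ∠LTR = 64°  [same arc LR]
2. ∠RAT = 73°  [linear pair at A on GR]
3. ∠GRT = 43°  [△RAT]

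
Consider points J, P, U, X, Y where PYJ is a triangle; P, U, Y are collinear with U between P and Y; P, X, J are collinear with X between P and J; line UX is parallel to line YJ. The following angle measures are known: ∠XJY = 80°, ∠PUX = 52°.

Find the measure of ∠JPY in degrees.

1. ∠PJY = 80°  [X on ray JP]
2. ∠JYP = 52°  [UX∥YJ, corresponding at U]
3. ∠JPY = 48°  [△PYJ]

∠JPY = 48°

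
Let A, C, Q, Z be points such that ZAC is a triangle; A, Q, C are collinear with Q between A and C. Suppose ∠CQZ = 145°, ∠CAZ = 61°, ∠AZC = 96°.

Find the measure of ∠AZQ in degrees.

∠AZQ = 84°

1. ∠AQZ = 35°  [linear pair at Q on AC]
2. ∠QAZ = 61°  [Q on ray AC]
3. ∠AZQ = 84°  [△ZAQ]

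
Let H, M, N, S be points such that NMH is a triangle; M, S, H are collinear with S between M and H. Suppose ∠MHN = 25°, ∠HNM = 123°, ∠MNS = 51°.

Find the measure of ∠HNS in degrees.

∠HNS = 72°

1. ∠HMN = 32°  [△NMH]
2. ∠NHS = 25°  [S on ray HM]
3. ∠NMS = 32°  [S on ray MH]
4. ∠MSN = 97°  [△NMS]
5. ∠HSN = 83°  [linear pair at S on MH]
6. ∠HNS = 72°  [△NSH]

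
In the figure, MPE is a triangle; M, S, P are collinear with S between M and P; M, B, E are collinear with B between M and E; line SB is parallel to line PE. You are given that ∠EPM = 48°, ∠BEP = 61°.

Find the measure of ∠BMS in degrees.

∠BMS = 71°

1. ∠MEP = 61°  [B on ray EM]
2. ∠EMP = 71°  [△MPE]
3. ∠BMS = 71°  [S on MP, B on ME]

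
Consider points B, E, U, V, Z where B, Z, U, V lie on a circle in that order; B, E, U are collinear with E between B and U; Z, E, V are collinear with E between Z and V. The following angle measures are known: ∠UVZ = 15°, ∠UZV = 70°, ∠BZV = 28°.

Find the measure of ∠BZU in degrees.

∠BZU = 98°

1. ∠UBV = 70°  [same arc UV]
2. ∠BUV = 28°  [same arc BV]
3. ∠BVU = 82°  [△BUV]
4. ∠BZU = 98°  [cyclic BZUV, opposite ∠Z+∠V]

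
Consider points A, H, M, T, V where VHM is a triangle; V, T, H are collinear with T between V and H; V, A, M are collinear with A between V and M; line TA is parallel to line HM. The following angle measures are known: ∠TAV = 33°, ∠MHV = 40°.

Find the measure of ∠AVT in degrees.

1. ∠HMV = 33°  [TA∥HM, corresponding at A]
2. ∠HVM = 107°  [△VHM]
3. ∠AVT = 107°  [T on VH, A on VM]

∠AVT = 107°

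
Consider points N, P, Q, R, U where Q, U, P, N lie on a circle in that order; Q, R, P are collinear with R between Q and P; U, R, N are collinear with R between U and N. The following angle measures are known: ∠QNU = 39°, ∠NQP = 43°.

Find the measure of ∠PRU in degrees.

∠PRU = 98°

1. ∠QPU = 39°  [same arc QU]
2. ∠NUP = 43°  [same arc PN]
3. ∠PRU = 98°  [△URP]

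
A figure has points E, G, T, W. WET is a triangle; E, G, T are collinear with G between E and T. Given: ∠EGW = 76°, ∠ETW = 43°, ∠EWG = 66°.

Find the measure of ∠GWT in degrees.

∠GWT = 33°

1. ∠TGW = 104°  [linear pair at G on ET]
2. ∠GTW = 43°  [G on ray TE]
3. ∠GWT = 33°  [△WGT]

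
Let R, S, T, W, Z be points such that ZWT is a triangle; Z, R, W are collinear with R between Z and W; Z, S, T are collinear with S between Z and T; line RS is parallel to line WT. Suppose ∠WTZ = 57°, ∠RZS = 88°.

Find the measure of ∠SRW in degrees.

∠SRW = 145°

1. ∠RSZ = 57°  [RS∥WT, corresponding at S]
2. ∠SRZ = 35°  [△ZRS]
3. ∠SRW = 145°  [linear pair at R on ZW]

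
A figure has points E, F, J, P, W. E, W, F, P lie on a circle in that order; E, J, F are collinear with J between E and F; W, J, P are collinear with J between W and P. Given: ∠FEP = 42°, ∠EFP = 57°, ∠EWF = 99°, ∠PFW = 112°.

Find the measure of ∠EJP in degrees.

1. ∠EWP = 57°  [same arc EP]
2. ∠PEW = 68°  [cyclic EWFP, opposite ∠E+∠F]
3. ∠EPW = 55°  [△EWP]
4. ∠EJP = 83°  [△EJP]

∠EJP = 83°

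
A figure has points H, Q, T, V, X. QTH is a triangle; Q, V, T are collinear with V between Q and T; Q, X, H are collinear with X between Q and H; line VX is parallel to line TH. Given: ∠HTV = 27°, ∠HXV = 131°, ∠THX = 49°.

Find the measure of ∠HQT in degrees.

∠HQT = 104°

1. ∠HTQ = 27°  [V on ray TQ]
2. ∠QHT = 49°  [X on ray HQ]
3. ∠HQT = 104°  [△QTH]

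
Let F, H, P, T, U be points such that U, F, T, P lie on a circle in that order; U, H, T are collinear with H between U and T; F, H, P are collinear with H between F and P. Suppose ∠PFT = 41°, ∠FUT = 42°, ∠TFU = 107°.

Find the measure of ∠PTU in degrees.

1. ∠PUT = 41°  [same arc TP]
2. ∠TPU = 73°  [cyclic UFTP, opposite ∠F+∠P]
3. ∠PTU = 66°  [△UTP]

∠PTU = 66°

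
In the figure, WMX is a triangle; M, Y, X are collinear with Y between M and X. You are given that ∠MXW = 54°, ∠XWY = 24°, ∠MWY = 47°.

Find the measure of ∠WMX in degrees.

1. ∠WXY = 54°  [Y on ray XM]
2. ∠WYX = 102°  [△WYX]
3. ∠MYW = 78°  [linear pair at Y on MX]
4. ∠WMY = 55°  [△WMY]
5. ∠WMX = 55°  [Y on ray MX]

∠WMX = 55°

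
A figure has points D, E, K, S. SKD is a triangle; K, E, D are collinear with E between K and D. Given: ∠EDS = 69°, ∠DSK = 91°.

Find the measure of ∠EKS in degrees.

∠EKS = 20°

1. ∠KDS = 69°  [E on ray DK]
2. ∠DKS = 20°  [△SKD]
3. ∠EKS = 20°  [E on ray KD]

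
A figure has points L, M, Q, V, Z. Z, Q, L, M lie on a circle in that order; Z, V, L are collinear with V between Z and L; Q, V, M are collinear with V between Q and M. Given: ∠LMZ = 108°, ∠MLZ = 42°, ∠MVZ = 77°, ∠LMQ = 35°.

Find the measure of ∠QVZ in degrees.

∠QVZ = 103°

1. ∠MQZ = 42°  [same arc ZM]
2. ∠LZQ = 35°  [same arc QL]
3. ∠QVZ = 103°  [△ZVQ]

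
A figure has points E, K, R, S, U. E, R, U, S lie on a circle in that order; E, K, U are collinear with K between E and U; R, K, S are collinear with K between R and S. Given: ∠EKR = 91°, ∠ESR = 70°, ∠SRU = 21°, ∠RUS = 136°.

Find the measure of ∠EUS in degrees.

1. ∠SKU = 91°  [vertical angles at K]
2. ∠RSU = 23°  [△RUS]
3. ∠EUS = 66°  [△UKS]

∠EUS = 66°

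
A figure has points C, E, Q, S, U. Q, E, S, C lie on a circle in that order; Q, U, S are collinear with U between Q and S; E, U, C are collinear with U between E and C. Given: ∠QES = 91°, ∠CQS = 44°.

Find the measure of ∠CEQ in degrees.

∠CEQ = 47°

1. ∠QCS = 89°  [cyclic QESC, opposite ∠E+∠C]
2. ∠CSQ = 47°  [△QSC]
3. ∠CEQ = 47°  [same arc QC]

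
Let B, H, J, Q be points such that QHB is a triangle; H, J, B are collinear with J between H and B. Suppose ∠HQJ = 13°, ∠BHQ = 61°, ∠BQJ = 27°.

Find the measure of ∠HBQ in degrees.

1. ∠JHQ = 61°  [J on ray HB]
2. ∠HJQ = 106°  [△QHJ]
3. ∠BJQ = 74°  [linear pair at J on HB]
4. ∠JBQ = 79°  [△QJB]
5. ∠HBQ = 79°  [J on ray BH]

∠HBQ = 79°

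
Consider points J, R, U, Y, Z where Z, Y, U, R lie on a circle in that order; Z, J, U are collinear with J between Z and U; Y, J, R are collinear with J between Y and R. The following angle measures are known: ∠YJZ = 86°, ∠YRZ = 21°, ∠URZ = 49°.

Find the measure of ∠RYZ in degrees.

1. ∠YUZ = 21°  [same arc ZY]
2. ∠UYZ = 131°  [cyclic ZYUR, opposite ∠Y+∠R]
3. ∠UZY = 28°  [△ZYU]
4. ∠RYZ = 66°  [△ZJY]

∠RYZ = 66°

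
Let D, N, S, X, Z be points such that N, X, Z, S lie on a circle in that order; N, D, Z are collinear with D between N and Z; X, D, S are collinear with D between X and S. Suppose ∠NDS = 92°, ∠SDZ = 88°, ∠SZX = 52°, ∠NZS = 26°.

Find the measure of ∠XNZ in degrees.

1. ∠NDX = 88°  [vertical angles at D]
2. ∠NXS = 26°  [same arc NS]
3. ∠XNZ = 66°  [△NDX]

∠XNZ = 66°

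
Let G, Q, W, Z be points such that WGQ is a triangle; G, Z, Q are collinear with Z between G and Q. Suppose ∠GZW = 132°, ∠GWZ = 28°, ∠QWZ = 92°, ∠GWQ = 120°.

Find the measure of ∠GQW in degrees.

1. ∠QZW = 48°  [linear pair at Z on GQ]
2. ∠WQZ = 40°  [△WZQ]
3. ∠GQW = 40°  [Z on ray QG]

∠GQW = 40°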